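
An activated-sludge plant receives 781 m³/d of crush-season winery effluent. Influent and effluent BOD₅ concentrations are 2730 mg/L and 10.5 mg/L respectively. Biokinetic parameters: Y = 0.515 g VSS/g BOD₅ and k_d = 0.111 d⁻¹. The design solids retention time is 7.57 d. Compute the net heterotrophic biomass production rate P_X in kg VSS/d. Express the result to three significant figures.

Y_obs = Y / (1 + k_d θ_c) = 0.515 / (1 + 0.111 × 7.57) = 0.515 / 1.840 = 0.2799.
Mass of BOD₅ removed per day: Q(S₀ − S) = 781 × 2720 g/m³ = 2124 kg/d.
P_X = Y_obs · Q(S₀ − S) = 0.2799 × 2124 = 594.4 kg VSS/d.

P_X ≈ 594 kg VSS/d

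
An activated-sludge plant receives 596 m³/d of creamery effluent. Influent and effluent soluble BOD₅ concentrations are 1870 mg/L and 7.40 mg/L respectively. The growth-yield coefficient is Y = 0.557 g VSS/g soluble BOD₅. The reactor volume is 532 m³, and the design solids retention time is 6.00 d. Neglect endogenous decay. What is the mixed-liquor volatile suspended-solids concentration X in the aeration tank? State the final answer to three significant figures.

X ≈ 6970 mg/L

From V·X = Y·Q·(S₀ − S)·θ_c (decay neglected): X = 0.557 × 596 × (1870 − 7.40) × 6.00 / 532 = 6974 mg/L.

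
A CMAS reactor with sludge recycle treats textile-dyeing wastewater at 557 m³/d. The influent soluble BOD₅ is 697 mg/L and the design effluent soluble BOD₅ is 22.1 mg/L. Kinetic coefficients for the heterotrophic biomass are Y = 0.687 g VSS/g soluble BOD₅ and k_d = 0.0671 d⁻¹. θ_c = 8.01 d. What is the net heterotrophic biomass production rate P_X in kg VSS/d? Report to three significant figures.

P_X ≈ 168 kg VSS/d

Correct the yield for decay: Y_obs = Y/(1 + k_d θ_c) = 0.687 / (1 + 0.0671 × 8.01) = 0.687 / 1.537 = 0.4468.
Mass of soluble BOD₅ removed per day: Q(S₀ − S) = 557 × 674.9 g/m³ = 375.9 kg/d.
So the net sludge growth is P_X = 0.4468 × 375.9 = 168.0 kg VSS/d.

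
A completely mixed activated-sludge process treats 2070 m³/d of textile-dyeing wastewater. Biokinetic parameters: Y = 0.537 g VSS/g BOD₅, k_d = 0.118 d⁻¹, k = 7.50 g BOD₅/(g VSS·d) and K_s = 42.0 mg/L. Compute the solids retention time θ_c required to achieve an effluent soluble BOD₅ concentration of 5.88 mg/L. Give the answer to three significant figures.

θ_c ≈ 2.66 d

Specific growth rate at S = 5.88 mg/L: μ = YkS/(K_s+S) = 0.537·7.50·5.88/(42.0+5.88) = 0.4946 d⁻¹.
1/θ_c = 0.4946 − 0.118 = 0.3766 d⁻¹, so θ_c = 2.655 d.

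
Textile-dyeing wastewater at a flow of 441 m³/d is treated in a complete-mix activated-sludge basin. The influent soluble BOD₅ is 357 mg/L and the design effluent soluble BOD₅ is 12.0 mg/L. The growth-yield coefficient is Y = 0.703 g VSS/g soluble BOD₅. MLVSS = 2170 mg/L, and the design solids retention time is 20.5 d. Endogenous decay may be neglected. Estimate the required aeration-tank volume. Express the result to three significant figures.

V·X = Y·Q·ΔS·θ_c gives V = 0.703 × 441 × (357 − 12.0) × 20.5 / 2170 = 1010 m³.

V ≈ 1010 m³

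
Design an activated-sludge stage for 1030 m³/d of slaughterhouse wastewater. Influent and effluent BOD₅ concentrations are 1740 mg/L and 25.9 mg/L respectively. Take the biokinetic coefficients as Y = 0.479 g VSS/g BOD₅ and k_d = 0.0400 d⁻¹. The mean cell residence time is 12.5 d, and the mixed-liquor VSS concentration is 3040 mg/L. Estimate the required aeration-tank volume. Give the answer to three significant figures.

Steady-state biomass mass balance: V·X·(1 + k_d·θ_c) = Y·Q·(S₀ − S)·θ_c, so V = 0.479 × 1030 × (1740 − 25.9) × 12.5 / [3040 × (1 + 0.0400 × 12.5)] = 1.06×10^7 / 4560 = 2318 m³.

V ≈ 2320 m³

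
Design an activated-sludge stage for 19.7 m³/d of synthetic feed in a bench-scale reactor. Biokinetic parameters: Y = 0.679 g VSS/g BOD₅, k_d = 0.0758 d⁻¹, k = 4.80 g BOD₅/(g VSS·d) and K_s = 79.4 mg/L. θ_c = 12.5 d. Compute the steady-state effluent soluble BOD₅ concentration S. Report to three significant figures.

S ≈ 3.99 mg/L

For a completely mixed reactor with recycle the Lawrence–McCarty relation gives S = K_s·(1 + k_d·θ_c) / [θ_c·(Y·k − k_d) − 1] = 79.4 × (1 + 0.0758 × 12.5) / [12.5 × (0.679 × 4.80 − 0.0758) − 1] = 154.6 / 38.79 = 3.986 mg/L.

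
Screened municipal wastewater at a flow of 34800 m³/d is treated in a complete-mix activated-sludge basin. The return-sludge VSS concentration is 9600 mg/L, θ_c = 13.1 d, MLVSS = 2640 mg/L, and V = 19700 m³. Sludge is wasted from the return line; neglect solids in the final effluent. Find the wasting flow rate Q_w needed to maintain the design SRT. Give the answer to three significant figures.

Q_w ≈ 414 m³/d

Wasting from the return line (neglecting effluent solids): Q_w = V·X / (θ_c·X_r) = 19700 × 2640 / (13.1 × 9600) = 413.5 m³/d.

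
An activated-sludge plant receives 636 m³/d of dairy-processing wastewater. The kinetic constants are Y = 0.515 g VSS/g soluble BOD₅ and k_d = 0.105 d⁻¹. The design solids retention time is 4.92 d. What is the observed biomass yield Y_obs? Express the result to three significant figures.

Correct the yield for decay: Y_obs = Y/(1 + k_d θ_c) = 0.515 / (1 + 0.105 × 4.92) = 0.515 / 1.517 = 0.3396.

Y_obs ≈ 0.340 g VSS/g soluble BOD₅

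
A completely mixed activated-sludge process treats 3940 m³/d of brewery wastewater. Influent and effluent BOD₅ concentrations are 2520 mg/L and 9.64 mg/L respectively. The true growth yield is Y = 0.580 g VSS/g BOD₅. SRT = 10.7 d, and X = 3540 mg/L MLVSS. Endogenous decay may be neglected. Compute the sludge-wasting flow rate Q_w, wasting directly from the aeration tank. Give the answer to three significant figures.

Biomass mass balance (decay neglected): V·X = Y·Q·(S₀ − S)·θ_c, so V = 0.580 × 3940 × (2520 − 9.64) × 10.7 / 3540 = 17340 m³.
For wasting at MLVSS concentration, Q_w = V/θ_c = 17340/10.7 = 1621 m³/d.

Q_w ≈ 1620 m³/d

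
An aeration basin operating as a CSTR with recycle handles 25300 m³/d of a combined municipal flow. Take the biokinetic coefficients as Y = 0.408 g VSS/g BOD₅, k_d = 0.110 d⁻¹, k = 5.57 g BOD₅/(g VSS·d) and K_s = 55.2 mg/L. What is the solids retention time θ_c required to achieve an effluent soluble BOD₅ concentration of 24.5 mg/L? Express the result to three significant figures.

At the target effluent, Y k S/(K_s+S) = 0.408×5.57×24.5/79.70 = 0.6986 d⁻¹.
θ_c = 1/(μ − k_d) = 1/(0.6986 − 0.110) = 1/0.5886 = 1.699 d.

θ_c ≈ 1.70 d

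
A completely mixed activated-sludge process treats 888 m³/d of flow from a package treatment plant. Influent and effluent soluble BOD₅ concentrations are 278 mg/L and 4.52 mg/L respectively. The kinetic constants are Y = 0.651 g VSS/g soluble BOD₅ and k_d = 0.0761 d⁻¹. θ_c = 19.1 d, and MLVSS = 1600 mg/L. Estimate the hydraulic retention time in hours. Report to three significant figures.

τ ≈ 20.8 h

Rearranging the biomass balance for a CMAS with decay, V = Y·Q·ΔS·θ_c / [X·(1+k_d θ_c)] = 0.651 × 888 × (278 − 4.52) × 19.1 / [1600 × (1 + 0.0761 × 19.1)] = 3.02×10^6 / 3926 = 769.2 m³.
τ = V/Q = 769.2/888 = 0.8662 d, or 20.79 h.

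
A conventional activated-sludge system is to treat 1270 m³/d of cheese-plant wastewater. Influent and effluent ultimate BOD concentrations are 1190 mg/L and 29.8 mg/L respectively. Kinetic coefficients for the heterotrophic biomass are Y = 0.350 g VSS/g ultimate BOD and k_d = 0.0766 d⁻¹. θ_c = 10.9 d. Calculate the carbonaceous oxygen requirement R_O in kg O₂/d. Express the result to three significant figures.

The observed yield is Y_obs = Y/(1 + k_d·θ_c) = 0.350 / (1 + 0.0766 × 10.9) = 0.350 / 1.835 = 0.1907 g VSS per g ultimate BOD removed.
ΔS = 1190 − 29.8 = 1160 mg/L, so the substrate removal rate is 1270 × 1160/1000 = 1473 kg ultimate BOD/d.
P_X = Y_obs·Q·(S₀ − S) = 0.1907 × 1473 = 281.0 kg VSS/d.
R_O = Q·ΔS − 1.42 P_X = 1473 − 399.1 = 1074 kg O₂/d.

R_O ≈ 1070 kg O₂/d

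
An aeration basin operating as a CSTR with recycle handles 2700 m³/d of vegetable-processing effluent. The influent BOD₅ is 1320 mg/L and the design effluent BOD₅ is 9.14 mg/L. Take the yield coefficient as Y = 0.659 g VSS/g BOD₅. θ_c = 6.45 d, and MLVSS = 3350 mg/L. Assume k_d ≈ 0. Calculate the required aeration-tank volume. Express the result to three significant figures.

V ≈ 4490 m³

Biomass mass balance (decay neglected): V·X = Y·Q·(S₀ − S)·θ_c, so V = 0.659 × 2700 × (1320 − 9.14) × 6.45 / 3350 = 4491 m³.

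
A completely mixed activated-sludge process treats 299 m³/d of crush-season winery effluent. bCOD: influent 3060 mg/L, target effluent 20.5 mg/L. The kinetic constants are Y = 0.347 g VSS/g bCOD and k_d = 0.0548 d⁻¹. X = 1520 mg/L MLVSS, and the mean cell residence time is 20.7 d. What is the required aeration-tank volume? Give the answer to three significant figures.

Steady-state biomass mass balance: V·X·(1 + k_d·θ_c) = Y·Q·(S₀ − S)·θ_c, so V = 0.347 × 299 × (3060 − 20.5) × 20.7 / [1520 × (1 + 0.0548 × 20.7)] = 6.53×10^6 / 3244 = 2012 m³.

V ≈ 2010 m³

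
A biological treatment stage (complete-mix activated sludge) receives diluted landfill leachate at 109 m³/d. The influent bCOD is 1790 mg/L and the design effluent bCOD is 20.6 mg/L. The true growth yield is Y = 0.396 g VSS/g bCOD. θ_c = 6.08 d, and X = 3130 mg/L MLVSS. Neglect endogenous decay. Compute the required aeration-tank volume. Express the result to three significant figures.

V ≈ 148 m³

V·X = Y·Q·ΔS·θ_c gives V = 0.396 × 109 × (1790 − 20.6) × 6.08 / 3130 = 148.4 m³.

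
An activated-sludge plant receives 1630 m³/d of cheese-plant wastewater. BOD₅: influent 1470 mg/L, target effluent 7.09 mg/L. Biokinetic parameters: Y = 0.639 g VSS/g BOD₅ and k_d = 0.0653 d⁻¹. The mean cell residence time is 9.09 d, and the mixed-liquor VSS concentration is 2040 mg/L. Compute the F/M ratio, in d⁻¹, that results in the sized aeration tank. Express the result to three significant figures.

Rearranging the biomass balance for a CMAS with decay, V = Y·Q·ΔS·θ_c / [X·(1+k_d θ_c)] = 0.639 × 1630 × (1470 − 7.09) × 9.09 / [2040 × (1 + 0.0653 × 9.09)] = 1.39×10^7 / 3251 = 4261 m³.
F/M = applied load / biomass = Q·S₀/(V·X) = 1630 × 1470 / (4261 × 2040) = 0.2757 d⁻¹.

F/M ≈ 0.276 d⁻¹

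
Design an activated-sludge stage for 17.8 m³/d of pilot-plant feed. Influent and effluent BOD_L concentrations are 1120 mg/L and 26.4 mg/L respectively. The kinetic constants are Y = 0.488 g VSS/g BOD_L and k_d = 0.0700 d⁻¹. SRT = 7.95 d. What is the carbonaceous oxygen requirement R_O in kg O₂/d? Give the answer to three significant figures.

R_O ≈ 10.8 kg O₂/d

Correct the yield for decay: Y_obs = Y/(1 + k_d θ_c) = 0.488 / (1 + 0.0700 × 7.95) = 0.488 / 1.557 = 0.3135.
ΔS = 1120 − 26.4 = 1094 mg/L, so the substrate removal rate is 17.8 × 1094/1000 = 19.47 kg BOD_L/d.
Biomass synthesised: P_X = Y_obs × 19.47 = 6.103 kg VSS/d.
R_O = Q·ΔS − 1.42 P_X = 19.47 − 8.666 = 10.80 kg O₂/d.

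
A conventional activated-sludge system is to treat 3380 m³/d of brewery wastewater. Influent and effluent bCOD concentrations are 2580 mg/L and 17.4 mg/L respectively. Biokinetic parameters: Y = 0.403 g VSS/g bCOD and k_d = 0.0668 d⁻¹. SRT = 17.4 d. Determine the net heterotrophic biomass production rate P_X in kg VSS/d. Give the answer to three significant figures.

P_X ≈ 1610 kg VSS/d

Y_obs = Y / (1 + k_d θ_c) = 0.403 / (1 + 0.0668 × 17.4) = 0.403 / 2.162 = 0.1864.
Q·(S₀ − S) = 3380 × (2580 − 17.4) × 10⁻³ = 8662 kg/d removed.
So the net sludge growth is P_X = 0.1864 × 8662 = 1614 kg VSS/d.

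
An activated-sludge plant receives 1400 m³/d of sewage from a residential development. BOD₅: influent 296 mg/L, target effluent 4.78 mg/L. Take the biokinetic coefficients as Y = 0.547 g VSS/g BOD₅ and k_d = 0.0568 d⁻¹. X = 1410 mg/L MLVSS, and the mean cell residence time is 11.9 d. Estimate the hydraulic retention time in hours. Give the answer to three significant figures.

τ ≈ 19.3 h

From the SRT design equation V = Y Q (S₀−S) θ_c / [X (1 + k_d θ_c)] = 0.547 × 1400 × (296 − 4.78) × 11.9 / [1410 × (1 + 0.0568 × 11.9)] = 2.65×10^6 / 2363 = 1123 m³.
HRT = V/Q = 1123 m³ / 1400 m³·d⁻¹ = 0.8022 d × 24 = 19.25 h.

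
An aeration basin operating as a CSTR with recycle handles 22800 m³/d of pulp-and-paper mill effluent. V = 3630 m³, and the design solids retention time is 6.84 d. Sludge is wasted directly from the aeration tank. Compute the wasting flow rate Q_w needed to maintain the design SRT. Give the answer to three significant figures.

For wasting at MLVSS concentration, Q_w = V/θ_c = 3630/6.84 = 530.7 m³/d.

Q_w ≈ 531 m³/d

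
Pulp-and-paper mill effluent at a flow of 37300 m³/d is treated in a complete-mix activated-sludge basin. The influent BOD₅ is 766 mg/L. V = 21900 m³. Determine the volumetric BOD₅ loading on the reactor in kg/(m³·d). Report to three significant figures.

L_v ≈ 1.30 kg BOD₅/(m³·d)

Applied BOD₅ load per unit volume = Q·S₀/V = (37300 × 766/1000)/21900 = 1.305 kg BOD₅·m⁻³·d⁻¹.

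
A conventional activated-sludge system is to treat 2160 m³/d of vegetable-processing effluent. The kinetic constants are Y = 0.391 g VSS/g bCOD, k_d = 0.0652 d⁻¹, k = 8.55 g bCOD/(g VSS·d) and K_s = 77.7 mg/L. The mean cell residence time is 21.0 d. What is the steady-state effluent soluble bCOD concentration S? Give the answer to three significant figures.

S ≈ 2.71 mg/L

From the Monod/SRT balance for a CMAS, S = K_s·(1+k_d θ_c)/[θ_c·(Y k − k_d) − 1] = 77.7 × (1 + 0.0652 × 21.0) / [21.0 × (0.391 × 8.55 − 0.0652) − 1] = 184.1 / 67.83 = 2.714 mg/L.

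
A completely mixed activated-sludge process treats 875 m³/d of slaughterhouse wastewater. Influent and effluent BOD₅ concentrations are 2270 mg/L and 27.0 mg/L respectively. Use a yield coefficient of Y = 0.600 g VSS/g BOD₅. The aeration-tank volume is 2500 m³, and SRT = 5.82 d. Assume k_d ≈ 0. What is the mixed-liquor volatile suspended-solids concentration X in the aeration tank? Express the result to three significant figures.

X = Y·Q·ΔS·θ_c / V = 0.600 × 875 × (2270 − 27.0) × 5.82 / 2500 = 2741 mg/L.

X ≈ 2740 mg/L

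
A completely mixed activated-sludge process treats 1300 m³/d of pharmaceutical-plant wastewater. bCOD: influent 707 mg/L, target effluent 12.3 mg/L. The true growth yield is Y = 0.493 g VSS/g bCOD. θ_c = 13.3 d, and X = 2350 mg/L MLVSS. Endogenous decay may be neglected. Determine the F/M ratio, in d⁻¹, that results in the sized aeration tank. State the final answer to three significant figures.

F/M ≈ 0.155 d⁻¹

V·X = Y·Q·ΔS·θ_c gives V = 0.493 × 1300 × (707 − 12.3) × 13.3 / 2350 = 2520 m³.
F/M = applied load / biomass = Q·S₀/(V·X) = 1300 × 707 / (2520 × 2350) = 0.1552 d⁻¹.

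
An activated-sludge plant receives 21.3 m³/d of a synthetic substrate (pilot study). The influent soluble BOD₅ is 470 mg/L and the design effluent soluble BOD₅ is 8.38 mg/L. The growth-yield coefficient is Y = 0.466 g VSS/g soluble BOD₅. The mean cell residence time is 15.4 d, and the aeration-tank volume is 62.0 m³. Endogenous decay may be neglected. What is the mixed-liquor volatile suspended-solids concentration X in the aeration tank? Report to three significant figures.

X ≈ 1140 mg/L

X = Y·Q·ΔS·θ_c / V = 0.466 × 21.3 × (470 − 8.38) × 15.4 / 62.0 = 1138 mg/L.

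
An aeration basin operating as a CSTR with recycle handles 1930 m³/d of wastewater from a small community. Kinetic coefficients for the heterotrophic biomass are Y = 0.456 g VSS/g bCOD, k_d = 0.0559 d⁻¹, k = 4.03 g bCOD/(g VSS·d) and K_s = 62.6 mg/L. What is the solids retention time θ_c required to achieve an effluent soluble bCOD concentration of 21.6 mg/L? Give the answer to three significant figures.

θ_c ≈ 2.41 d

From 1/θ_c = Y·k·S/(K_s + S) − k_d: Y·k·S/(K_s+S) = 0.456 × 4.03 × 21.6 / (62.6 + 21.6) = 0.4714 d⁻¹.
1/θ_c = 0.4714 − 0.0559 = 0.4155 d⁻¹, so θ_c = 2.407 d.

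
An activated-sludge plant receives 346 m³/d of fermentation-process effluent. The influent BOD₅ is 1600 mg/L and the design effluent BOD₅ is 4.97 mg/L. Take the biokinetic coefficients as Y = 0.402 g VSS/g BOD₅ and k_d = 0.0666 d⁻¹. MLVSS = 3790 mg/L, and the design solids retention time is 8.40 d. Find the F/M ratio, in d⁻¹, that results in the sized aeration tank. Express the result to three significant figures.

F/M ≈ 0.463 d⁻¹

Rearranging the biomass balance for a CMAS with decay, V = Y·Q·ΔS·θ_c / [X·(1+k_d θ_c)] = 0.402 × 346 × (1600 − 4.97) × 8.40 / [3790 × (1 + 0.0666 × 8.40)] = 1.86×10^6 / 5910 = 315.3 m³.
F/M = applied load / biomass = Q·S₀/(V·X) = 346 × 1600 / (315.3 × 3790) = 0.4632 d⁻¹.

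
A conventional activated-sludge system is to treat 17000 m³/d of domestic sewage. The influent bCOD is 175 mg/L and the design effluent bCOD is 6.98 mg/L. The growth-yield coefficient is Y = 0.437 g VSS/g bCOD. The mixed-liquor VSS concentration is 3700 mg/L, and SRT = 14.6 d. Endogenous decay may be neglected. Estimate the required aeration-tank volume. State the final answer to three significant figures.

Biomass mass balance (decay neglected): V·X = Y·Q·(S₀ − S)·θ_c, so V = 0.437 × 17000 × (175 − 6.98) × 14.6 / 3700 = 4925 m³.

V ≈ 4930 m³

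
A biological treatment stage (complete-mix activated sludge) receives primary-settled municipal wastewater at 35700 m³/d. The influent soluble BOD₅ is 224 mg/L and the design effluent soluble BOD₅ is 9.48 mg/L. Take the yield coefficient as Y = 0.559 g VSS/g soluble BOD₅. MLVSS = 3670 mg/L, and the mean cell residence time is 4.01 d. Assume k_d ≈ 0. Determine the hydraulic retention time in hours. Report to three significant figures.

V·X = Y·Q·ΔS·θ_c gives V = 0.559 × 35700 × (224 − 9.48) × 4.01 / 3670 = 4678 m³.
Hydraulic retention time τ = V/Q = 4678 / 35700 = 0.1310 d = 3.145 h.

τ ≈ 3.14 h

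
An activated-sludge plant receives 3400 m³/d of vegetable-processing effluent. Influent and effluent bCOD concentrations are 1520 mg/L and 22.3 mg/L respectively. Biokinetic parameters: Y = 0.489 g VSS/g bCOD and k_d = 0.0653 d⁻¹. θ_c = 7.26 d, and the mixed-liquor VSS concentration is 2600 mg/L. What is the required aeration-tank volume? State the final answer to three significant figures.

V ≈ 4720 m³

Steady-state biomass mass balance: V·X·(1 + k_d·θ_c) = Y·Q·(S₀ − S)·θ_c, so V = 0.489 × 3400 × (1520 − 22.3) × 7.26 / [2600 × (1 + 0.0653 × 7.26)] = 1.81×10^7 / 3833 = 4717 m³.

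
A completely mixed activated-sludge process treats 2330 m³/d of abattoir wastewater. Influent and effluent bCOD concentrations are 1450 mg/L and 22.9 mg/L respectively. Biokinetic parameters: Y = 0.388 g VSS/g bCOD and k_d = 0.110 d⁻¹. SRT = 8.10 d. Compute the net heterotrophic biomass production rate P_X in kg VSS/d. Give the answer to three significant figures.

The observed yield is Y_obs = Y/(1 + k_d·θ_c) = 0.388 / (1 + 0.110 × 8.10) = 0.388 / 1.891 = 0.2052 g VSS per g bCOD removed.
ΔS = 1450 − 22.9 = 1427 mg/L, so the substrate removal rate is 2330 × 1427/1000 = 3325 kg bCOD/d.
Biomass produced: P_X = Y_obs·Q·ΔS = 0.2052 × 3325 ≈ 682.3 kg VSS/d.

P_X ≈ 682 kg VSS/d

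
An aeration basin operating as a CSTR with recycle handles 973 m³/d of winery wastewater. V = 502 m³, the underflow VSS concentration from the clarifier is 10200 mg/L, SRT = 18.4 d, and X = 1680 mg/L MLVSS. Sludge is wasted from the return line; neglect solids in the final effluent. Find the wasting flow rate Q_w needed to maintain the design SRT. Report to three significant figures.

Q_w ≈ 4.49 m³/d

Q_w = (V·X)/(θ_c X_r) = 502.0 × 1680 / (18.4 × 10200) = 4.494 m³/d.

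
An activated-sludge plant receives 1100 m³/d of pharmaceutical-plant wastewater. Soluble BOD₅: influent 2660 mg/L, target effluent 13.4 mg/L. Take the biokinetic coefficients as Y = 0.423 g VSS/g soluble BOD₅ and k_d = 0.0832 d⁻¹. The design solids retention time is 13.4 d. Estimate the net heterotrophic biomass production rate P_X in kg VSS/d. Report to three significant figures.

The observed yield is Y_obs = Y/(1 + k_d·θ_c) = 0.423 / (1 + 0.0832 × 13.4) = 0.423 / 2.115 = 0.2000 g VSS per g soluble BOD₅ removed.
Q·(S₀ − S) = 1100 × (2660 − 13.4) × 10⁻³ = 2911 kg/d removed.
Biomass produced: P_X = Y_obs·Q·ΔS = 0.2000 × 2911 ≈ 582.3 kg VSS/d.

P_X ≈ 582 kg VSS/d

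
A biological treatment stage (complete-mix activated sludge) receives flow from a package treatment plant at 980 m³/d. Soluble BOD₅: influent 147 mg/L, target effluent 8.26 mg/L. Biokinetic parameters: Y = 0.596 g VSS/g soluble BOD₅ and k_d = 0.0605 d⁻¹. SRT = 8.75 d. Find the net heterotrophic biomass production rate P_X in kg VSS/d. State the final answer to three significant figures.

P_X ≈ 53.0 kg VSS/d

The observed yield is Y_obs = Y/(1 + k_d·θ_c) = 0.596 / (1 + 0.0605 × 8.75) = 0.596 / 1.529 = 0.3897 g VSS per g soluble BOD₅ removed.
ΔS = 147 − 8.26 = 138.7 mg/L, so the substrate removal rate is 980 × 138.7/1000 = 136.0 kg soluble BOD₅/d.
Biomass produced: P_X = Y_obs·Q·ΔS = 0.3897 × 136.0 ≈ 52.99 kg VSS/d.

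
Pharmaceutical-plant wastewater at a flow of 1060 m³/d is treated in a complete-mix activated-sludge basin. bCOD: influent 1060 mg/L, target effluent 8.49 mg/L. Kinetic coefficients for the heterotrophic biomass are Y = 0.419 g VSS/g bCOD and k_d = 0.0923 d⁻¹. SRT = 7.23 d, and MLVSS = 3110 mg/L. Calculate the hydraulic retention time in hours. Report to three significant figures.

From the SRT design equation V = Y Q (S₀−S) θ_c / [X (1 + k_d θ_c)] = 0.419 × 1060 × (1060 − 8.49) × 7.23 / [3110 × (1 + 0.0923 × 7.23)] = 3.38×10^6 / 5185 = 651.2 m³.
HRT = V/Q = 651.2 m³ / 1060 m³·d⁻¹ = 0.6143 d × 24 = 14.74 h.

τ ≈ 14.7 h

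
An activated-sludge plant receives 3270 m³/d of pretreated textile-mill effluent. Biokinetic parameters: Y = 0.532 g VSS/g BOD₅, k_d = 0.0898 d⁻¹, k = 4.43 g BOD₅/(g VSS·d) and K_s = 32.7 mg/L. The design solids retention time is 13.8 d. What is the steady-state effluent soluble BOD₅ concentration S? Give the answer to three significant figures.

S ≈ 2.42 mg/L

For a completely mixed reactor with recycle the Lawrence–McCarty relation gives S = K_s·(1 + k_d·θ_c) / [θ_c·(Y·k − k_d) − 1] = 32.7 × (1 + 0.0898 × 13.8) / [13.8 × (0.532 × 4.43 − 0.0898) − 1] = 73.22 / 30.28 = 2.418 mg/L.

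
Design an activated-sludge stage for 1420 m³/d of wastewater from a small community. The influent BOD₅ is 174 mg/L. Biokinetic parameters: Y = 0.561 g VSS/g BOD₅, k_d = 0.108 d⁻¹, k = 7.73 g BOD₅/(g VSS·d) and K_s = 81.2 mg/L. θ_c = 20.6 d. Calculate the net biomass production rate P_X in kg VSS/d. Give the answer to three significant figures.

From the Monod/SRT balance for a CMAS, S = K_s·(1+k_d θ_c)/[θ_c·(Y k − k_d) − 1] = 81.2 × (1 + 0.108 × 20.6) / [20.6 × (0.561 × 7.73 − 0.108) − 1] = 261.9 / 86.11 = 3.041 mg/L.
Correct the yield for decay: Y_obs = Y/(1 + k_d θ_c) = 0.561 / (1 + 0.108 × 20.6) = 0.561 / 3.225 = 0.1740.
Substrate removed = Q·(S₀ − S) = 1420 m³/d × (174 − 3.04) g/m³ = 2.43×10^5 g/d = 242.8 kg/d.
P_X = Y_obs · Q(S₀ − S) = 0.1740 × 242.8 = 42.23 kg VSS/d.

P_X ≈ 42.2 kg VSS/d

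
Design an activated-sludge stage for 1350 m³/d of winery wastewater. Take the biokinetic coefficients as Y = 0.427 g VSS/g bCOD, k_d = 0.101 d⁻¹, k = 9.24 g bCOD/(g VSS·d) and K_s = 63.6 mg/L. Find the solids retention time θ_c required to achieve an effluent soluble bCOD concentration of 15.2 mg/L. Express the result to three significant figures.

θ_c ≈ 1.52 d

Specific growth rate at S = 15.2 mg/L: μ = YkS/(K_s+S) = 0.427·9.24·15.2/(63.6+15.2) = 0.7611 d⁻¹.
1/θ_c = 0.7611 − 0.101 = 0.6601 d⁻¹, so θ_c = 1.515 d.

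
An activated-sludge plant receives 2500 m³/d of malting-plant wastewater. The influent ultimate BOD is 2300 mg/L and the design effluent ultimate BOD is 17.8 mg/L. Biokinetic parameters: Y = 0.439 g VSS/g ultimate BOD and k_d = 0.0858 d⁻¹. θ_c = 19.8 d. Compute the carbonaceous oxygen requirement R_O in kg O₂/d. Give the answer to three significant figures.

Correct the yield for decay: Y_obs = Y/(1 + k_d θ_c) = 0.439 / (1 + 0.0858 × 19.8) = 0.439 / 2.699 = 0.1627.
ΔS = 2300 − 17.8 = 2282 mg/L, so the substrate removal rate is 2500 × 2282/1000 = 5706 kg ultimate BOD/d.
P_X = Y_obs·Q·(S₀ − S) = 0.1627 × 5706 = 928.1 kg VSS/d.
Carbonaceous O₂ demand = substrate oxidised − cell-mass equivalent = 5706 − 1.42 × 928.1 = 4388 kg O₂/d.

R_O ≈ 4390 kg O₂/d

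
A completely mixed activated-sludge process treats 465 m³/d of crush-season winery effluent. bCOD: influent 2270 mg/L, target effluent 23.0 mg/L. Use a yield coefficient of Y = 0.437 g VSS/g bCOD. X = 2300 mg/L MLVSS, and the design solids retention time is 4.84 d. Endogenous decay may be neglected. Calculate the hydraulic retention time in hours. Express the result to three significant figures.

Biomass mass balance (decay neglected): V·X = Y·Q·(S₀ − S)·θ_c, so V = 0.437 × 465 × (2270 − 23.0) × 4.84 / 2300 = 960.8 m³.
τ = V/Q = 960.8/465 = 2.066 d, or 49.59 h.

τ ≈ 49.6 h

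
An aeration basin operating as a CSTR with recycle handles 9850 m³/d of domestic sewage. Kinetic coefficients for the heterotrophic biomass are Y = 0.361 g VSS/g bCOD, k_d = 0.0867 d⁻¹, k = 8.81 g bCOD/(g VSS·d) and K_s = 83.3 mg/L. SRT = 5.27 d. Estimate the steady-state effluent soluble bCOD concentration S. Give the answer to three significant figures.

S ≈ 7.93 mg/L

From the Monod/SRT balance for a CMAS, S = K_s·(1+k_d θ_c)/[θ_c·(Y k − k_d) − 1] = 83.3 × (1 + 0.0867 × 5.27) / [5.27 × (0.361 × 8.81 − 0.0867) − 1] = 121.4 / 15.30 = 7.930 mg/L.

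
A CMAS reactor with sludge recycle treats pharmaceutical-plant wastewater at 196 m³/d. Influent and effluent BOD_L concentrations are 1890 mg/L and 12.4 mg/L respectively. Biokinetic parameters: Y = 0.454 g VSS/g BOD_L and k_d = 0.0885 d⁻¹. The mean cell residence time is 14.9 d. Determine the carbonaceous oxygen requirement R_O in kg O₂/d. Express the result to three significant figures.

Observed yield with endogenous decay: Y_obs = Y / (1 + k_d·θ_c) = 0.454 / (1 + 0.0885 × 14.9) = 0.454 / 2.319 = 0.1958 g VSS/g BOD_L.
Q·(S₀ − S) = 196 × (1890 − 12.4) × 10⁻³ = 368.0 kg/d removed.
Biomass synthesised: P_X = Y_obs × 368.0 = 72.06 kg VSS/d.
Carbonaceous O₂ demand = substrate oxidised − cell-mass equivalent = 368.0 − 1.42 × 72.06 = 265.7 kg O₂/d.

R_O ≈ 266 kg O₂/d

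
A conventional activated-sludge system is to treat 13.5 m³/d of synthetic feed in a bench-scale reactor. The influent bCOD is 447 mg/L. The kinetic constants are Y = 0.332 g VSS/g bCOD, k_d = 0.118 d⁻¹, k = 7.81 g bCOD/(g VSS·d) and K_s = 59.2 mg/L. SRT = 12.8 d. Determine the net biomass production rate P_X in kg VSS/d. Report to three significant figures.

P_X ≈ 0.789 kg VSS/d

From the Monod/SRT balance for a CMAS, S = K_s·(1+k_d θ_c)/[θ_c·(Y k − k_d) − 1] = 59.2 × (1 + 0.118 × 12.8) / [12.8 × (0.332 × 7.81 − 0.118) − 1] = 148.6 / 30.68 = 4.844 mg/L.
Y_obs = Y / (1 + k_d θ_c) = 0.332 / (1 + 0.118 × 12.8) = 0.332 / 2.510 = 0.1322.
Mass of bCOD removed per day: Q(S₀ − S) = 13.5 × 442.2 g/m³ = 5.969 kg/d.
So the net sludge growth is P_X = 0.1322 × 5.969 = 0.7894 kg VSS/d.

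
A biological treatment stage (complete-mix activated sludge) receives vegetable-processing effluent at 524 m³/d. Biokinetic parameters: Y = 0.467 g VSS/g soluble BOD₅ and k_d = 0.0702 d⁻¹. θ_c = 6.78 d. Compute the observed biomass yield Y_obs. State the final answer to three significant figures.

Y_obs ≈ 0.316 g VSS/g soluble BOD₅

Y_obs = Y / (1 + k_d θ_c) = 0.467 / (1 + 0.0702 × 6.78) = 0.467 / 1.476 = 0.3164.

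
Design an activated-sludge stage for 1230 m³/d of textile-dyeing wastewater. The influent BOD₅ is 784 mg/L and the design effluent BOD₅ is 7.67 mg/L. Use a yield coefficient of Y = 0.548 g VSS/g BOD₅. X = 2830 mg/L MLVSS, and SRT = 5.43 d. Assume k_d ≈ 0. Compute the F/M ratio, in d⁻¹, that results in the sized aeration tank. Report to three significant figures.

V·X = Y·Q·ΔS·θ_c gives V = 0.548 × 1230 × (784 − 7.67) × 5.43 / 2830 = 1004 m³.
F/M = applied load / biomass = Q·S₀/(V·X) = 1230 × 784 / (1004 × 2830) = 0.3394 d⁻¹.

F/M ≈ 0.339 d⁻¹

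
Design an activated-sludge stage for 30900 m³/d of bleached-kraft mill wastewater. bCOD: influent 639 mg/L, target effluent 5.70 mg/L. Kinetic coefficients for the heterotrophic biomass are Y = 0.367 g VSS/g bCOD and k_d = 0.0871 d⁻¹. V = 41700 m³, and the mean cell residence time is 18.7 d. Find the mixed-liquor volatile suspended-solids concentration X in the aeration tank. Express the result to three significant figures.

X ≈ 1230 mg/L

X = Y·Q·ΔS·θ_c / [V·(1 + k_d θ_c)] = 0.367 × 30900 × (639 − 5.70) × 18.7 / [41700 × (1 + 0.0871 × 18.7)] = 1225 mg/L.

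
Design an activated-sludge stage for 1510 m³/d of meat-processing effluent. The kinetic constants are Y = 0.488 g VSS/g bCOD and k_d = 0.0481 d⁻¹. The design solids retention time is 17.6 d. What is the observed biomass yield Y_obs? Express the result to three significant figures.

Y_obs ≈ 0.264 g VSS/g bCOD

Observed yield with endogenous decay: Y_obs = Y / (1 + k_d·θ_c) = 0.488 / (1 + 0.0481 × 17.6) = 0.488 / 1.847 = 0.2643 g VSS/g bCOD.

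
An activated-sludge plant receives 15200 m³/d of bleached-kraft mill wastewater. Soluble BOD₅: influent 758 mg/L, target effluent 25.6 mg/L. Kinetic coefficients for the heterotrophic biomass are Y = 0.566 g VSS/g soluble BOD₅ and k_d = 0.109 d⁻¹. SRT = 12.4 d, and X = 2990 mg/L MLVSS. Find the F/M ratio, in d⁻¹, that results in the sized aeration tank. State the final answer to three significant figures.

F/M ≈ 0.347 d⁻¹

From the SRT design equation V = Y Q (S₀−S) θ_c / [X (1 + k_d θ_c)] = 0.566 × 15200 × (758 − 25.6) × 12.4 / [2990 × (1 + 0.109 × 12.4)] = 7.81×10^7 / 7031 = 11112 m³.
Food-to-microorganism ratio F/M = Q S₀ / (V X) = 15200 × 758 / (11112 × 2990) = 0.3468 d⁻¹.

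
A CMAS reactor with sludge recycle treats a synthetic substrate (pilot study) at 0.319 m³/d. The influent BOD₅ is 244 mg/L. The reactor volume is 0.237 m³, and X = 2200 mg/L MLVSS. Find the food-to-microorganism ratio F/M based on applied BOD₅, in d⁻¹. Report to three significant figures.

F/M = Q·S₀ / (V·X) = 0.319 × 244 / (0.2370 × 2200) = 0.1493 g BOD₅·(g VSS·d)⁻¹.

F/M ≈ 0.149 d⁻¹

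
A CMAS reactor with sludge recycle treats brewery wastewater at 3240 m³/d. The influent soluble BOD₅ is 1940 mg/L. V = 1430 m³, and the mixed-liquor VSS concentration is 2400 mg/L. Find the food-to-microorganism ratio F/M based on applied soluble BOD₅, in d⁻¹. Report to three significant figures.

F/M = Q·S₀ / (V·X) = 3240 × 1940 / (1430 × 2400) = 1.831 g soluble BOD₅·(g VSS·d)⁻¹.

F/M ≈ 1.83 d⁻¹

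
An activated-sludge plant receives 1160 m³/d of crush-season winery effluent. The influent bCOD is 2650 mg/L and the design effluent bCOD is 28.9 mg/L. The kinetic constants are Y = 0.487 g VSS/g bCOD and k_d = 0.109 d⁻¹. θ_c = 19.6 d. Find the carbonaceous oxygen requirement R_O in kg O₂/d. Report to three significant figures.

R_O ≈ 2370 kg O₂/d

Observed yield with endogenous decay: Y_obs = Y / (1 + k_d·θ_c) = 0.487 / (1 + 0.109 × 19.6) = 0.487 / 3.136 = 0.1553 g VSS/g bCOD.
Mass of bCOD removed per day: Q(S₀ − S) = 1160 × 2621 g/m³ = 3040 kg/d.
P_X = Y_obs·Q·(S₀ − S) = 0.1553 × 3040 = 472.1 kg VSS/d.
Carbonaceous O₂ demand = substrate oxidised − cell-mass equivalent = 3040 − 1.42 × 472.1 = 2370 kg O₂/d.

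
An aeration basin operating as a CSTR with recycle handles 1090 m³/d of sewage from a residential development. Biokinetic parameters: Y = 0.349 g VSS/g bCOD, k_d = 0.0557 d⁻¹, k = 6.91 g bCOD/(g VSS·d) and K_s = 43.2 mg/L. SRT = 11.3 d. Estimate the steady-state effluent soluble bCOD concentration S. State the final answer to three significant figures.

S ≈ 2.75 mg/L

Effluent substrate depends only on kinetics and SRT: S = K_s(1 + k_d θ_c) / [θ_c(Yk − k_d) − 1] = 43.2 × (1 + 0.0557 × 11.3) / [11.3 × (0.349 × 6.91 − 0.0557) − 1] = 70.39 / 25.62 = 2.747 mg/L.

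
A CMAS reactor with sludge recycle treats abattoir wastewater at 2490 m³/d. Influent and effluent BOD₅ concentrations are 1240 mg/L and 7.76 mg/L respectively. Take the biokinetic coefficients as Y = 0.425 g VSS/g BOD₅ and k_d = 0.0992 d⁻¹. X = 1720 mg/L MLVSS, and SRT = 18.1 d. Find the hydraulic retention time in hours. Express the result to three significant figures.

τ ≈ 47.3 h

From the SRT design equation V = Y Q (S₀−S) θ_c / [X (1 + k_d θ_c)] = 0.425 × 2490 × (1240 − 7.76) × 18.1 / [1720 × (1 + 0.0992 × 18.1)] = 2.36×10^7 / 4808 = 4909 m³.
Hydraulic retention time τ = V/Q = 4909 / 2490 = 1.971 d = 47.31 h.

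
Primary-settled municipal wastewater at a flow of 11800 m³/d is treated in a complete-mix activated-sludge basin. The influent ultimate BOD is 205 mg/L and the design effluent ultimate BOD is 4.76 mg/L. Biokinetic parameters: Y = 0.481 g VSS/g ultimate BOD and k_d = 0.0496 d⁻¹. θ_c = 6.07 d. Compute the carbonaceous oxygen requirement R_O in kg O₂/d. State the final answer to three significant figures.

The observed yield is Y_obs = Y/(1 + k_d·θ_c) = 0.481 / (1 + 0.0496 × 6.07) = 0.481 / 1.301 = 0.3697 g VSS per g ultimate BOD removed.
ΔS = 205 − 4.76 = 200.2 mg/L, so the substrate removal rate is 11800 × 200.2/1000 = 2363 kg ultimate BOD/d.
Biomass synthesised: P_X = Y_obs × 2363 = 873.5 kg VSS/d.
R_O = Q·(S₀ − S) − 1.42·P_X = 2363 − 1.42 × 873.5 = 1122 kg O₂/d.

R_O ≈ 1120 kg O₂/d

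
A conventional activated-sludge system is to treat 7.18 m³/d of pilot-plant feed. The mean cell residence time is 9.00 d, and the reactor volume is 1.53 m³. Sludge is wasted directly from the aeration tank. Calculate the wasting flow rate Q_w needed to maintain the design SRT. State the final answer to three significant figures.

With mixed-liquor wasting, θ_c = V/Q_w, so Q_w = V/θ_c = 1.530/9.00 = 0.1700 m³/d.

Q_w ≈ 0.170 m³/d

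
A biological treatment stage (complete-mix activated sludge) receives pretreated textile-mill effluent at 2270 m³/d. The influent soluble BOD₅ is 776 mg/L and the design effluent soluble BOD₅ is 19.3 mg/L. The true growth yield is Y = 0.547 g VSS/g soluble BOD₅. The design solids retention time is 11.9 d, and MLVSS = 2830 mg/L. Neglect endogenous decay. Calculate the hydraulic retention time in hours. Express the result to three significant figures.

With k_d = 0 the design equation reduces to V = Y Q (S₀−S) θ_c / X = 0.547 × 2270 × (776 − 19.3) × 11.9 / 2830 = 3951 m³.
HRT = V/Q = 3951 m³ / 2270 m³·d⁻¹ = 1.740 d × 24 = 41.77 h.

τ ≈ 41.8 h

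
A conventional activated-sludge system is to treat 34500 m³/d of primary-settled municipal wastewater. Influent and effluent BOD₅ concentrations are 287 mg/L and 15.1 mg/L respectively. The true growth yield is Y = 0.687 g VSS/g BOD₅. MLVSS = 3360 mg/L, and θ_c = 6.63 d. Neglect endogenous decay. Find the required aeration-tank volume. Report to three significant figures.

Biomass mass balance (decay neglected): V·X = Y·Q·(S₀ − S)·θ_c, so V = 0.687 × 34500 × (287 − 15.1) × 6.63 / 3360 = 12716 m³.

V ≈ 12700 m³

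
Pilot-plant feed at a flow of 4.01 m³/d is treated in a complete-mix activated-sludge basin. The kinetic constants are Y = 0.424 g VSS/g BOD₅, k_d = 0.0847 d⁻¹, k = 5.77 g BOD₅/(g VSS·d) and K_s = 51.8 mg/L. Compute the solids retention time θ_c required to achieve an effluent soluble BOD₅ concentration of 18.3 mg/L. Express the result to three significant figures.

θ_c ≈ 1.81 d

From 1/θ_c = Y·k·S/(K_s + S) − k_d: Y·k·S/(K_s+S) = 0.424 × 5.77 × 18.3 / (51.8 + 18.3) = 0.6387 d⁻¹.
1/θ_c = 0.6387 − 0.0847 = 0.5540 d⁻¹, so θ_c = 1.805 d.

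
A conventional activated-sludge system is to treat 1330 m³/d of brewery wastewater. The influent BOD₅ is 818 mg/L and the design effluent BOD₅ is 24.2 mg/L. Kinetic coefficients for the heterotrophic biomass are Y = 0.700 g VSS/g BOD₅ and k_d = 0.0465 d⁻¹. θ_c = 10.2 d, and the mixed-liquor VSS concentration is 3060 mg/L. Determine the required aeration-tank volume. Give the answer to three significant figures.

From the SRT design equation V = Y Q (S₀−S) θ_c / [X (1 + k_d θ_c)] = 0.700 × 1330 × (818 − 24.2) × 10.2 / [3060 × (1 + 0.0465 × 10.2)] = 7.54×10^6 / 4511 = 1671 m³.

V ≈ 1670 m³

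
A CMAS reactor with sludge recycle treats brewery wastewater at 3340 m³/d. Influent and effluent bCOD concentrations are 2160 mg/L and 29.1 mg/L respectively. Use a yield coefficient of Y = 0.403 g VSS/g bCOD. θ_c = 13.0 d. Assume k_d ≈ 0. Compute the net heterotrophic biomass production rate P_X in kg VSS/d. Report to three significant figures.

P_X ≈ 2870 kg VSS/d

No decay correction is needed, so Y_obs = Y = 0.403.
Substrate removed = Q·(S₀ − S) = 3340 m³/d × (2160 − 29.1) g/m³ = 7.12×10^6 g/d = 7117 kg/d.
Net biomass production P_X = Y_obs × Q·(S₀ − S) = 0.4030 × 7117 = 2868 kg VSS/d.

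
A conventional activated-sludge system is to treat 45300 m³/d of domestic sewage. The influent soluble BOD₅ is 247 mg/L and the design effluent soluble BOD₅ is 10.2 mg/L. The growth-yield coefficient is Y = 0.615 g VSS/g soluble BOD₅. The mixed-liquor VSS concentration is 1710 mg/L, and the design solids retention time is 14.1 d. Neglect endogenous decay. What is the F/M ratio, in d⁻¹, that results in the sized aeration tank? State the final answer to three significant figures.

Biomass mass balance (decay neglected): V·X = Y·Q·(S₀ − S)·θ_c, so V = 0.615 × 45300 × (247 − 10.2) × 14.1 / 1710 = 54397 m³.
F/M = Q·S₀ / (V·X) = 45300 × 247 / (54397 × 1710) = 0.1203 g soluble BOD₅·(g VSS·d)⁻¹.

F/M ≈ 0.120 d⁻¹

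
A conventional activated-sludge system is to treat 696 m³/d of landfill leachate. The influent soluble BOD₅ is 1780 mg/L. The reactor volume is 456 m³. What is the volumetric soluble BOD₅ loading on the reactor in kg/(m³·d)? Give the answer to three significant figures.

L_v ≈ 2.72 kg soluble BOD₅/(m³·d)

Applied soluble BOD₅ load per unit volume = Q·S₀/V = (696 × 1780/1000)/456.0 = 2.717 kg soluble BOD₅·m⁻³·d⁻¹.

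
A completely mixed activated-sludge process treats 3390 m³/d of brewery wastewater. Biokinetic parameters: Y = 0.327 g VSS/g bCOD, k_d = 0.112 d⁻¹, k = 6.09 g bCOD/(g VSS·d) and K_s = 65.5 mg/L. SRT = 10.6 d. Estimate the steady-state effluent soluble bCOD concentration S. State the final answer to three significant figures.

From the Monod/SRT balance for a CMAS, S = K_s·(1+k_d θ_c)/[θ_c·(Y k − k_d) − 1] = 65.5 × (1 + 0.112 × 10.6) / [10.6 × (0.327 × 6.09 − 0.112) − 1] = 143.3 / 18.92 = 7.571 mg/L.

S ≈ 7.57 mg/L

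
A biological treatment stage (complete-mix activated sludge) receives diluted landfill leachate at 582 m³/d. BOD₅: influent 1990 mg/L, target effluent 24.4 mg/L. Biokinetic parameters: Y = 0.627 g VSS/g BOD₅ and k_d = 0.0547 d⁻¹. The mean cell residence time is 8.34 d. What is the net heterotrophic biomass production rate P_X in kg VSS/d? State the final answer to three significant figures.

P_X ≈ 493 kg VSS/d

Y_obs = Y / (1 + k_d θ_c) = 0.627 / (1 + 0.0547 × 8.34) = 0.627 / 1.456 = 0.4306.
ΔS = 1990 − 24.4 = 1966 mg/L, so the substrate removal rate is 582 × 1966/1000 = 1144 kg BOD₅/d.
P_X = Y_obs · Q(S₀ − S) = 0.4306 × 1144 = 492.6 kg VSS/d.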